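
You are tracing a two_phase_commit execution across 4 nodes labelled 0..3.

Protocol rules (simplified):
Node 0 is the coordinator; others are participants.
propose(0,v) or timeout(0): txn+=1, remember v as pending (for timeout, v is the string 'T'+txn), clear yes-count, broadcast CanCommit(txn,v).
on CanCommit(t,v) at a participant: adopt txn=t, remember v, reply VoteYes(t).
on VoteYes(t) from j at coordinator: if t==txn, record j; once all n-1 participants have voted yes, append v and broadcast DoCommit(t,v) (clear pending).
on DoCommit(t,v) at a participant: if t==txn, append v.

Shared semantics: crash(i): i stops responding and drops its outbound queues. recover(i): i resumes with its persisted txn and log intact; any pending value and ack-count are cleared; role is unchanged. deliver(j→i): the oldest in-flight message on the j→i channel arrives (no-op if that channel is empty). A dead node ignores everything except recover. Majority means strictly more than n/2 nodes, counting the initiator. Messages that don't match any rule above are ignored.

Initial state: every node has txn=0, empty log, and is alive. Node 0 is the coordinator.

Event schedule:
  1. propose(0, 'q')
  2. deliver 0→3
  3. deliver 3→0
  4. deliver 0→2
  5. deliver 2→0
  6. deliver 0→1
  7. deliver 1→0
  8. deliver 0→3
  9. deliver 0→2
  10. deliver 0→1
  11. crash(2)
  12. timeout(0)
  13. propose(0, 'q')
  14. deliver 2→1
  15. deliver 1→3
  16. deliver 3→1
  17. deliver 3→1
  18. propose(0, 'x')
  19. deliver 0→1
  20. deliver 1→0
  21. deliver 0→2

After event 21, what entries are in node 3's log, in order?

q

e1 propose(0,'q'): 0[coor,t=1,-]
e2 deliver 0→3: 3[part,t=1,-]
e3 deliver 3→0: ·
e4 deliver 0→2: 2[part,t=1,-]
e5 deliver 2→0: ·
e6 deliver 0→1: 1[part,t=1,-]
e7 deliver 1→0: 0[coor,t=1,q]
e8 deliver 0→3: 3[part,t=1,q]
e9 deliver 0→2: 2[part,t=1,q]
e10 deliver 0→1: 1[part,t=1,q]
e11 crash(2): 2[✗part,t=1,q]
e12 timeout(0): 0[coor,t=2,q]
e13 propose(0,'q'): 0[coor,t=3,q]
e14 deliver 2→1: ·
e15 deliver 1→3: ·
e16 deliver 3→1: ·
e17 deliver 3→1: ·
e18 propose(0,'x'): 0[coor,t=4,q]
e19 deliver 0→1: 1[part,t=2,q]
e20 deliver 1→0: ·
e21 deliver 0→2: ·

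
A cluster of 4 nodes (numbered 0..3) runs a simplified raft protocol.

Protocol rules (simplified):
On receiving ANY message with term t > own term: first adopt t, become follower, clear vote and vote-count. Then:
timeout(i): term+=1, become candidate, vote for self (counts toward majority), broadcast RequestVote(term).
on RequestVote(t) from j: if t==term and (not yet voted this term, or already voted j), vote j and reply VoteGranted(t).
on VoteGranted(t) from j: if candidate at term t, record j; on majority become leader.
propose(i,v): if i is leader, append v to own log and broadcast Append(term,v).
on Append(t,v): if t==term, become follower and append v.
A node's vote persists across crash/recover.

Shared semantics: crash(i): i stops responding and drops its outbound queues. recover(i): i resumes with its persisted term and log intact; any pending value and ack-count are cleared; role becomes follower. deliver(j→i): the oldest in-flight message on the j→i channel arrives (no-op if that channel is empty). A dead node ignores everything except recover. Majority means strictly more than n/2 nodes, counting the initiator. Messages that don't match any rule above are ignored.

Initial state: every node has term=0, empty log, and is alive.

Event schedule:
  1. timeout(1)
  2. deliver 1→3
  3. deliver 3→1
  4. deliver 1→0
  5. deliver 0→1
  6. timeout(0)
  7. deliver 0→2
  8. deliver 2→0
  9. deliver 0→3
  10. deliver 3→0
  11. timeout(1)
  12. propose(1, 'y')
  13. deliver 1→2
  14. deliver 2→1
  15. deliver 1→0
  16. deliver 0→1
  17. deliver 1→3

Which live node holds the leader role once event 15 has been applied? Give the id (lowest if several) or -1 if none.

step 1 timeout(1): 1={cand,t=1,log=-}
step 2 deliver 1→3: 3={foll,t=1,log=-}
step 3 deliver 3→1: —
step 4 deliver 1→0: 0={foll,t=1,log=-}
step 5 deliver 0→1: 1={lead,t=1,log=-}
step 6 timeout(0): 0={cand,t=2,log=-}
step 7 deliver 0→2: 2={foll,t=2,log=-}
step 8 deliver 2→0: —
step 9 deliver 0→3: 3={foll,t=2,log=-}
step 10 deliver 3→0: 0={lead,t=2,log=-}
step 11 timeout(1): 1={cand,t=2,log=-}
step 12 propose(1,'y'): —
step 13 deliver 1→2: —
step 14 deliver 2→1: —
step 15 deliver 1→0: —

0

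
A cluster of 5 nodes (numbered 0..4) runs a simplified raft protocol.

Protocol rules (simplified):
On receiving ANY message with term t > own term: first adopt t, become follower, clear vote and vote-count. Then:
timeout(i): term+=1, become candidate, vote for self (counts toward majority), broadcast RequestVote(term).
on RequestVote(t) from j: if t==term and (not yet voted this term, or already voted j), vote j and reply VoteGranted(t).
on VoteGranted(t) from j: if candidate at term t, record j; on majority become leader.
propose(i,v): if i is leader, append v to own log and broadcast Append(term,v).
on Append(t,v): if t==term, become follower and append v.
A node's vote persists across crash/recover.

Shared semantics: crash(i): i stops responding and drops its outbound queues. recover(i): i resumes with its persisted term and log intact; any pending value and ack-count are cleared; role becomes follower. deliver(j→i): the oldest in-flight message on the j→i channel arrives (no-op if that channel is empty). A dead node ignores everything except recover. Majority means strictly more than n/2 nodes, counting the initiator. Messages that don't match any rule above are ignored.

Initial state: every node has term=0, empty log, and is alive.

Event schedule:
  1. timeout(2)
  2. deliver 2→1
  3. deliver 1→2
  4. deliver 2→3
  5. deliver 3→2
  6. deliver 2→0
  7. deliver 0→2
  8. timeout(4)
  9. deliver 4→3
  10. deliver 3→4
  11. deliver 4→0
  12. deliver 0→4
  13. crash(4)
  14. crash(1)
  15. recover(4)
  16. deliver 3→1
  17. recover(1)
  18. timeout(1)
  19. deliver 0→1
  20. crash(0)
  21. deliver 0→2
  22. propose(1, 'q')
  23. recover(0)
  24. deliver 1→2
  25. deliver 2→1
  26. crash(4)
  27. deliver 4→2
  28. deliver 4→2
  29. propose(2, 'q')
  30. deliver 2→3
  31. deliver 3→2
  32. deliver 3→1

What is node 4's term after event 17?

e1 timeout(2): 2[cand,t=1,-]
e2 deliver 2→1: 1[foll,t=1,-]
e3 deliver 1→2: ·
e4 deliver 2→3: 3[foll,t=1,-]
e5 deliver 3→2: 2[lead,t=1,-]
e6 deliver 2→0: 0[foll,t=1,-]
e7 deliver 0→2: ·
e8 timeout(4): 4[cand,t=1,-]
e9 deliver 4→3: ·
e10 deliver 3→4: ·
e11 deliver 4→0: ·
e12 deliver 0→4: ·
e13 crash(4): 4[✗cand,t=1,-]
e14 crash(1): 1[✗foll,t=1,-]
e15 recover(4): 4[foll,t=1,-]
e16 deliver 3→1: ·
e17 recover(1): 1[foll,t=1,-]

1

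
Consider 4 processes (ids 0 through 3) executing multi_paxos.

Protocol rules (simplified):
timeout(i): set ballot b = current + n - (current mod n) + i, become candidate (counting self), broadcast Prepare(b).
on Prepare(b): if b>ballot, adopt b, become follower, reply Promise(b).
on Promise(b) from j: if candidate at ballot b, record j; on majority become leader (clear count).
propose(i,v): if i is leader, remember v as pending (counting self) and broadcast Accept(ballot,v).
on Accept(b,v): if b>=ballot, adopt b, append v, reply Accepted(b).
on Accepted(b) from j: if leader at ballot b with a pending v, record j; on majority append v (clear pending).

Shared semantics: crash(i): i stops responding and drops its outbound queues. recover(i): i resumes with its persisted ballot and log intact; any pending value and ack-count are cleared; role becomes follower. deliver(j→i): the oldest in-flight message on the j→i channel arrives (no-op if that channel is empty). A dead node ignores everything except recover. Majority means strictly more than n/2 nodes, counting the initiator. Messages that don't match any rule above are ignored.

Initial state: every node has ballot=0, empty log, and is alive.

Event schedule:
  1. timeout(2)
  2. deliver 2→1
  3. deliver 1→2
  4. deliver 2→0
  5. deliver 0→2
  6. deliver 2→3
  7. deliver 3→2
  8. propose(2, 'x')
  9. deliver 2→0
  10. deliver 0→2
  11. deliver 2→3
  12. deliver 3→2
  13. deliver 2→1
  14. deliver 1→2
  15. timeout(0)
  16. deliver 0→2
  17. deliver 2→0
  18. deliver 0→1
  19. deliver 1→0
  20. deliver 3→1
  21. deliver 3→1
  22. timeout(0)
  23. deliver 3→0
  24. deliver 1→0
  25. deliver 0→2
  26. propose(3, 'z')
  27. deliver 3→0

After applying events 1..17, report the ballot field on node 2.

1. timeout(2):  <2:cand b6 ->
2. deliver 2→1:  <1:foll b6 ->
3. deliver 1→2:  nop
4. deliver 2→0:  <0:foll b6 ->
5. deliver 0→2:  <2:lead b6 ->
6. deliver 2→3:  <3:foll b6 ->
7. deliver 3→2:  nop
8. propose(2,'x'):  nop
9. deliver 2→0:  <0:foll b6 x>
10. deliver 0→2:  nop
11. deliver 2→3:  <3:foll b6 x>
12. deliver 3→2:  <2:lead b6 x>
13. deliver 2→1:  <1:foll b6 x>
14. deliver 1→2:  nop
15. timeout(0):  <0:cand b8 x>
16. deliver 0→2:  <2:foll b8 x>
17. deliver 2→0:  nop

8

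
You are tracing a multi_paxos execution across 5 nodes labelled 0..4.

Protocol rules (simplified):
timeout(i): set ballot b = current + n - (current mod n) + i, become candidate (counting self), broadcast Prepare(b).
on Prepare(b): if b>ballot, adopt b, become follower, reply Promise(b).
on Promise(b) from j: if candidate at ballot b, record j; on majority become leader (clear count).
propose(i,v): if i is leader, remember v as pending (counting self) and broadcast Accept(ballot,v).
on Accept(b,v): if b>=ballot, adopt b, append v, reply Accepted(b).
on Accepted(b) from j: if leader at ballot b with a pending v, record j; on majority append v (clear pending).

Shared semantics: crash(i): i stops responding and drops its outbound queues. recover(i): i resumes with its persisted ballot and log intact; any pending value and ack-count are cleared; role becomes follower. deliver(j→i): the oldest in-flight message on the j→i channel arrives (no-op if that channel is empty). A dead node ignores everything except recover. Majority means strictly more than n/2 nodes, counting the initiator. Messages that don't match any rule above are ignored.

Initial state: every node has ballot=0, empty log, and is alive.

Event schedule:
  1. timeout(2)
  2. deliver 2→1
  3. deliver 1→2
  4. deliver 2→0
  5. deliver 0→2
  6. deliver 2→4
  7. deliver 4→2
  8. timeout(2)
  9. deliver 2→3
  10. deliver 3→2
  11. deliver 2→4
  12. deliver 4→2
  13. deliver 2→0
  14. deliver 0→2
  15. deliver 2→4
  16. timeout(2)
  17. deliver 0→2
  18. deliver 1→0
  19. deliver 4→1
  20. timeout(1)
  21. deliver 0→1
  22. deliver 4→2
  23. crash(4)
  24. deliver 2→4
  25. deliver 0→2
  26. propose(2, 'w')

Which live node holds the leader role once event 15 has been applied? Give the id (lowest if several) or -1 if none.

1. timeout(2):  <2:cand b7 ->
2. deliver 2→1:  <1:foll b7 ->
3. deliver 1→2:  nop
4. deliver 2→0:  <0:foll b7 ->
5. deliver 0→2:  <2:lead b7 ->
6. deliver 2→4:  <4:foll b7 ->
7. deliver 4→2:  nop
8. timeout(2):  <2:cand b12 ->
9. deliver 2→3:  <3:foll b7 ->
10. deliver 3→2:  nop
11. deliver 2→4:  <4:foll b12 ->
12. deliver 4→2:  nop
13. deliver 2→0:  <0:foll b12 ->
14. deliver 0→2:  <2:lead b12 ->
15. deliver 2→4:  nop

2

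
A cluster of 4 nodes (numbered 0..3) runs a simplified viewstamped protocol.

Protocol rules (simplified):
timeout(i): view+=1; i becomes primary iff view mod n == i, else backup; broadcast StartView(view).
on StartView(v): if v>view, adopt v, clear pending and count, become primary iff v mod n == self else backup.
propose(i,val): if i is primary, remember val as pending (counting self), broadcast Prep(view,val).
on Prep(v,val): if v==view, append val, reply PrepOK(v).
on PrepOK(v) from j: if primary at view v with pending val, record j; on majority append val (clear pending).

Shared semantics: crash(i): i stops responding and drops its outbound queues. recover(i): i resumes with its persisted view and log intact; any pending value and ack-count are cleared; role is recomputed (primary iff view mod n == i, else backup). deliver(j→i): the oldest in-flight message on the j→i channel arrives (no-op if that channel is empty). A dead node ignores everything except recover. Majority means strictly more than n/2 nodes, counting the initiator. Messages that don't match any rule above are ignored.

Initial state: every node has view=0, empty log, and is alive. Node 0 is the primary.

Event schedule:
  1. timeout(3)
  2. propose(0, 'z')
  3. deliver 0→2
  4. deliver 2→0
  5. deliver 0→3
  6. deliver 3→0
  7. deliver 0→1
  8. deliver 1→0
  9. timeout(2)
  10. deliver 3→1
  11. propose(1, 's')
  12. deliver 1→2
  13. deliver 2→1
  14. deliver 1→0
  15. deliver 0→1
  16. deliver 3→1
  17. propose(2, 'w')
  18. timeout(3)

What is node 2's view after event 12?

1

[1] timeout(3) → N3(back v1 [-])
[2] propose(0,'z') → ∅
[3] deliver 0→2 → N2(back v0 [z])
[4] deliver 2→0 → ∅
[5] deliver 0→3 → ∅
[6] deliver 3→0 → N0(back v1 [-])
[7] deliver 0→1 → N1(back v0 [z])
[8] deliver 1→0 → ∅
[9] timeout(2) → N2(back v1 [z])
[10] deliver 3→1 → N1(prim v1 [z])
[11] propose(1,'s') → ∅
[12] deliver 1→2 → N2(back v1 [z,s])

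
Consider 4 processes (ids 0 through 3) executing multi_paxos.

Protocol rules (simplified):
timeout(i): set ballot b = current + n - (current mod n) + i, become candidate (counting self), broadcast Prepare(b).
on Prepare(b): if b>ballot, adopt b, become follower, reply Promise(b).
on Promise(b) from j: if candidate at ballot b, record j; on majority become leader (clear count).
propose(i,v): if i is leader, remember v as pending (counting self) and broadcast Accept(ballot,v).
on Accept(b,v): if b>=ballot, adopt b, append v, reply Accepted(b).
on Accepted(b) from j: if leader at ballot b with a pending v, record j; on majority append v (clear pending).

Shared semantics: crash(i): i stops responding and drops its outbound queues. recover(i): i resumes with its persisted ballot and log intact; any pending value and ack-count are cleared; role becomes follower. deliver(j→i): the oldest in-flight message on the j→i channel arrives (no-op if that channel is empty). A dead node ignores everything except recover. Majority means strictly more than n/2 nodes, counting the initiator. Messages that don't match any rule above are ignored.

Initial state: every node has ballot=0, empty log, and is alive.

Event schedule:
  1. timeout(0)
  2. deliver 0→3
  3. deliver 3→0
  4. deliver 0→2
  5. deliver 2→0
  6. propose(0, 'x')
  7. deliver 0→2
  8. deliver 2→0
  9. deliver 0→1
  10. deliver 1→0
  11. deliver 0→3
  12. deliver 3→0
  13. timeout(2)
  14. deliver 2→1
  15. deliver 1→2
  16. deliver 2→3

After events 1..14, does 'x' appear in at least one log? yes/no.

yes

step 1 timeout(0): 0={cand,b=4,log=-}
step 2 deliver 0→3: 3={foll,b=4,log=-}
step 3 deliver 3→0: —
step 4 deliver 0→2: 2={foll,b=4,log=-}
step 5 deliver 2→0: 0={lead,b=4,log=-}
step 6 propose(0,'x'): —
step 7 deliver 0→2: 2={foll,b=4,log=x}
step 8 deliver 2→0: —
step 9 deliver 0→1: 1={foll,b=4,log=-}
step 10 deliver 1→0: —
step 11 deliver 0→3: 3={foll,b=4,log=x}
step 12 deliver 3→0: 0={lead,b=4,log=x}
step 13 timeout(2): 2={cand,b=10,log=x}
step 14 deliver 2→1: 1={foll,b=10,log=-}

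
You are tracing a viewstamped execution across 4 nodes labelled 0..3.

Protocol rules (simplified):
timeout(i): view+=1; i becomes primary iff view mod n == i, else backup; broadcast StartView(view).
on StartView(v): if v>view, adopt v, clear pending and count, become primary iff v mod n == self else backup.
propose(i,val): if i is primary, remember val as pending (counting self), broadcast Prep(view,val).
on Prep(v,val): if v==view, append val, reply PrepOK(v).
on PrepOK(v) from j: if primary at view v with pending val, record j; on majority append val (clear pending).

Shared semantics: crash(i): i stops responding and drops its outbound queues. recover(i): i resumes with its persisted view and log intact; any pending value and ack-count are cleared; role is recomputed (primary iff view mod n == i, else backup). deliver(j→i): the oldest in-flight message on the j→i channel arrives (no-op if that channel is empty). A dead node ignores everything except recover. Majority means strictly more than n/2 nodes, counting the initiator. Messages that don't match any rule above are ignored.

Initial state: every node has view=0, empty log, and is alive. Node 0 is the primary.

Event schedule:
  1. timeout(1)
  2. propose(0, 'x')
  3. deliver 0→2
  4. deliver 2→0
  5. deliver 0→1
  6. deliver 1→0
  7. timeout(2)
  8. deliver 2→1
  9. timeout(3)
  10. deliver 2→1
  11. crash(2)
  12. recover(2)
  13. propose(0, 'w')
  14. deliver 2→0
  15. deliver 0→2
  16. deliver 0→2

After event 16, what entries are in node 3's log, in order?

empty

e1 timeout(1): 1[prim,v=1,-]
e2 propose(0,'x'): ·
e3 deliver 0→2: 2[back,v=0,x]
e4 deliver 2→0: ·
e5 deliver 0→1: ·
e6 deliver 1→0: 0[back,v=1,-]
e7 timeout(2): 2[back,v=1,x]
e8 deliver 2→1: ·
e9 timeout(3): 3[back,v=1,-]
e10 deliver 2→1: ·
e11 crash(2): 2[✗back,v=1,x]
e12 recover(2): 2[back,v=1,x]
e13 propose(0,'w'): ·
e14 deliver 2→0: ·
e15 deliver 0→2: ·
e16 deliver 0→2: ·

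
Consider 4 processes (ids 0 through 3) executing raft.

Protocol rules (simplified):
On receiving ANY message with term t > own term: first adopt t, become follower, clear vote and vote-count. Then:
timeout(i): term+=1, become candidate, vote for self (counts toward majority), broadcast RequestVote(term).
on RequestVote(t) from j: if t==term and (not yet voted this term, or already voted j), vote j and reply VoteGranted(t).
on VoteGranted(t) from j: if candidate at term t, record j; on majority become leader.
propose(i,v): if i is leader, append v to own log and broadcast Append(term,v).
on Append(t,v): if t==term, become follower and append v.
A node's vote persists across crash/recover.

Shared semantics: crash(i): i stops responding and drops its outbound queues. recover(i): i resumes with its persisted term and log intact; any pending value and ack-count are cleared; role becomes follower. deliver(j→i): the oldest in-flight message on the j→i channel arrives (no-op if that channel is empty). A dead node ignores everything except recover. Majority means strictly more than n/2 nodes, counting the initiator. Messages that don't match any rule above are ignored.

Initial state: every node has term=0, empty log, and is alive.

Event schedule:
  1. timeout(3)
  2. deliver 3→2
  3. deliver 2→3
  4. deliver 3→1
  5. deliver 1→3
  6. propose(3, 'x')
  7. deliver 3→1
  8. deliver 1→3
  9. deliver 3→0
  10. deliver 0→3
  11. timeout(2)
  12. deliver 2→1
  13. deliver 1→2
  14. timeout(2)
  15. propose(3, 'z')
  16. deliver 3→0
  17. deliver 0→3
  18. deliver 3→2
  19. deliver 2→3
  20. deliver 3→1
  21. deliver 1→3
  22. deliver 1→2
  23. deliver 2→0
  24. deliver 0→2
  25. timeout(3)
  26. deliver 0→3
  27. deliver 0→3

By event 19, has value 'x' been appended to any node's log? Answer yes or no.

yes

step 1 timeout(3): 3={cand,t=1,log=-}
step 2 deliver 3→2: 2={foll,t=1,log=-}
step 3 deliver 2→3: —
step 4 deliver 3→1: 1={foll,t=1,log=-}
step 5 deliver 1→3: 3={lead,t=1,log=-}
step 6 propose(3,'x'): 3={lead,t=1,log=x}
step 7 deliver 3→1: 1={foll,t=1,log=x}
step 8 deliver 1→3: —
step 9 deliver 3→0: 0={foll,t=1,log=-}
step 10 deliver 0→3: —
step 11 timeout(2): 2={cand,t=2,log=-}
step 12 deliver 2→1: 1={foll,t=2,log=x}
step 13 deliver 1→2: —
step 14 timeout(2): 2={cand,t=3,log=-}
step 15 propose(3,'z'): 3={lead,t=1,log=x,z}
step 16 deliver 3→0: 0={foll,t=1,log=x}
step 17 deliver 0→3: —
step 18 deliver 3→2: —
step 19 deliver 2→3: 3={foll,t=2,log=x,z}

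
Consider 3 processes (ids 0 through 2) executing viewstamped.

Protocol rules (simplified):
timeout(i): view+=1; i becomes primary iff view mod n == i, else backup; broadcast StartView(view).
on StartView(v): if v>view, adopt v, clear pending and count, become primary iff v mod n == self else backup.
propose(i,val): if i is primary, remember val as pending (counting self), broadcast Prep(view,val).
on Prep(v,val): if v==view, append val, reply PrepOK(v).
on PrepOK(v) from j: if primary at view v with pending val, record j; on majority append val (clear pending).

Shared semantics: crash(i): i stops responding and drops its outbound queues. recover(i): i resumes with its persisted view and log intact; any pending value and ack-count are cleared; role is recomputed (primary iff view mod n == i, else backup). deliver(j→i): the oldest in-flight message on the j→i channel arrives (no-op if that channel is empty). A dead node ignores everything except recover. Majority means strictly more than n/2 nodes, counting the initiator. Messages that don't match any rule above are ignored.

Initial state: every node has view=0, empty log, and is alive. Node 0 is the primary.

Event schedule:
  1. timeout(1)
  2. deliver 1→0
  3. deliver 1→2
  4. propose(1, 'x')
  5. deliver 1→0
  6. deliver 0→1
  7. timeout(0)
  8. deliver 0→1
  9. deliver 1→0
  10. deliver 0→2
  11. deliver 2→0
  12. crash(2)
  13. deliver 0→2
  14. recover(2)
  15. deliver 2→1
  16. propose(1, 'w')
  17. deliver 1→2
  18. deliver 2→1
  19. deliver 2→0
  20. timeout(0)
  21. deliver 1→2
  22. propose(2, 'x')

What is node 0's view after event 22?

[1] timeout(1) → N1(prim v1 [-])
[2] deliver 1→0 → N0(back v1 [-])
[3] deliver 1→2 → N2(back v1 [-])
[4] propose(1,'x') → ∅
[5] deliver 1→0 → N0(back v1 [x])
[6] deliver 0→1 → N1(prim v1 [x])
[7] timeout(0) → N0(back v2 [x])
[8] deliver 0→1 → N1(back v2 [x])
[9] deliver 1→0 → ∅
[10] deliver 0→2 → N2(prim v2 [-])
[11] deliver 2→0 → ∅
[12] crash(2) → N2(✗prim v2 [-])
[13] deliver 0→2 → ∅
[14] recover(2) → N2(prim v2 [-])
[15] deliver 2→1 → ∅
[16] propose(1,'w') → ∅
[17] deliver 1→2 → ∅
[18] deliver 2→1 → ∅
[19] deliver 2→0 → ∅
[20] timeout(0) → N0(prim v3 [x])
[21] deliver 1→2 → ∅
[22] propose(2,'x') → ∅

3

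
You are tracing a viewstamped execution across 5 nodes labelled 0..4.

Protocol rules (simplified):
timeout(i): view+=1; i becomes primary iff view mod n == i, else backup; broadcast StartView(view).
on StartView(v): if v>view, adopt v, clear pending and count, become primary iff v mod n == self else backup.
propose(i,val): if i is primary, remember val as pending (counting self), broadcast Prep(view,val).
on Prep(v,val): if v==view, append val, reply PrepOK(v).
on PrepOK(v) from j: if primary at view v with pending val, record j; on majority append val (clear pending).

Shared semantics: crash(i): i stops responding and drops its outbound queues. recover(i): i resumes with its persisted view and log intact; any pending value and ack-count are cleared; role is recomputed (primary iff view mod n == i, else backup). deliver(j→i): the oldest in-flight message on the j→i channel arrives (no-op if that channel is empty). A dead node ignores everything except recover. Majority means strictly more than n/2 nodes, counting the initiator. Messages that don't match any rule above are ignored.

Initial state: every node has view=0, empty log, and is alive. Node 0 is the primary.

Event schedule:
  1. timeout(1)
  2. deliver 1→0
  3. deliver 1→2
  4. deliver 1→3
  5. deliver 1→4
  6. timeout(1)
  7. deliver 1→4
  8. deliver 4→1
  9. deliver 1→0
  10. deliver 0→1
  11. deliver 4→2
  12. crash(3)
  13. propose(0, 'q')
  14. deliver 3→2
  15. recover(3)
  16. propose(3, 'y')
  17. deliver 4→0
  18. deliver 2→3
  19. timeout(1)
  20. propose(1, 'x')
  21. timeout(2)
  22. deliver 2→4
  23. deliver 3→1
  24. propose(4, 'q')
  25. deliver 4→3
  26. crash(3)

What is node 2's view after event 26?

[1] timeout(1) → N1(prim v1 [-])
[2] deliver 1→0 → N0(back v1 [-])
[3] deliver 1→2 → N2(back v1 [-])
[4] deliver 1→3 → N3(back v1 [-])
[5] deliver 1→4 → N4(back v1 [-])
[6] timeout(1) → N1(back v2 [-])
[7] deliver 1→4 → N4(back v2 [-])
[8] deliver 4→1 → ∅
[9] deliver 1→0 → N0(back v2 [-])
[10] deliver 0→1 → ∅
[11] deliver 4→2 → ∅
[12] crash(3) → N3(✗back v1 [-])
[13] propose(0,'q') → ∅
[14] deliver 3→2 → ∅
[15] recover(3) → N3(back v1 [-])
[16] propose(3,'y') → ∅
[17] deliver 4→0 → ∅
[18] deliver 2→3 → ∅
[19] timeout(1) → N1(back v3 [-])
[20] propose(1,'x') → ∅
[21] timeout(2) → N2(prim v2 [-])
[22] deliver 2→4 → ∅
[23] deliver 3→1 → ∅
[24] propose(4,'q') → ∅
[25] deliver 4→3 → ∅
[26] crash(3) → N3(✗back v1 [-])

2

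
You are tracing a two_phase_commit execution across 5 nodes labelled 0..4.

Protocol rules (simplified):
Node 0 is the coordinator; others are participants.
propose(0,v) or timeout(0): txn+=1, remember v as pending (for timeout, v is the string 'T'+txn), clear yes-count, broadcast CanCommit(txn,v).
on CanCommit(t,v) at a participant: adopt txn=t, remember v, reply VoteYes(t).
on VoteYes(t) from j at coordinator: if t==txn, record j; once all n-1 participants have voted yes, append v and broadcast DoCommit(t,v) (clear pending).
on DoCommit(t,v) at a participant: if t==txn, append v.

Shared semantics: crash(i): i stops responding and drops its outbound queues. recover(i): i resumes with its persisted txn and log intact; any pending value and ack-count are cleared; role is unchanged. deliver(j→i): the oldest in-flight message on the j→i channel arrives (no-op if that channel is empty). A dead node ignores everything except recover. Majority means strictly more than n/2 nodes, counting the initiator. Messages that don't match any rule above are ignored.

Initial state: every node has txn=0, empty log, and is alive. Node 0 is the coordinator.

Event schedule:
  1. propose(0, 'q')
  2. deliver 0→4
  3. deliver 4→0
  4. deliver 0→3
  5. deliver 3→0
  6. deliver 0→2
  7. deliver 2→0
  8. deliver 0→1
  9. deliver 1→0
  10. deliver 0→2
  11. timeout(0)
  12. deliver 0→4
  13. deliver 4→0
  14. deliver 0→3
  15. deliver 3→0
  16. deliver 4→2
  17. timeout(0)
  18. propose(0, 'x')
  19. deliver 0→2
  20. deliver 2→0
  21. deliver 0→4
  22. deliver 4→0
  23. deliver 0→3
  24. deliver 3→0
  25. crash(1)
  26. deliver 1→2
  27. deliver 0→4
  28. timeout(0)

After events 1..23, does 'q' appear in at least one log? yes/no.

step 1 propose(0,'q'): 0={coor,t=1,log=-}
step 2 deliver 0→4: 4={part,t=1,log=-}
step 3 deliver 4→0: —
step 4 deliver 0→3: 3={part,t=1,log=-}
step 5 deliver 3→0: —
step 6 deliver 0→2: 2={part,t=1,log=-}
step 7 deliver 2→0: —
step 8 deliver 0→1: 1={part,t=1,log=-}
step 9 deliver 1→0: 0={coor,t=1,log=q}
step 10 deliver 0→2: 2={part,t=1,log=q}
step 11 timeout(0): 0={coor,t=2,log=q}
step 12 deliver 0→4: 4={part,t=1,log=q}
step 13 deliver 4→0: —
step 14 deliver 0→3: 3={part,t=1,log=q}
step 15 deliver 3→0: —
step 16 deliver 4→2: —
step 17 timeout(0): 0={coor,t=3,log=q}
step 18 propose(0,'x'): 0={coor,t=4,log=q}
step 19 deliver 0→2: 2={part,t=2,log=q}
step 20 deliver 2→0: —
step 21 deliver 0→4: 4={part,t=2,log=q}
step 22 deliver 4→0: —
step 23 deliver 0→3: 3={part,t=2,log=q}

yes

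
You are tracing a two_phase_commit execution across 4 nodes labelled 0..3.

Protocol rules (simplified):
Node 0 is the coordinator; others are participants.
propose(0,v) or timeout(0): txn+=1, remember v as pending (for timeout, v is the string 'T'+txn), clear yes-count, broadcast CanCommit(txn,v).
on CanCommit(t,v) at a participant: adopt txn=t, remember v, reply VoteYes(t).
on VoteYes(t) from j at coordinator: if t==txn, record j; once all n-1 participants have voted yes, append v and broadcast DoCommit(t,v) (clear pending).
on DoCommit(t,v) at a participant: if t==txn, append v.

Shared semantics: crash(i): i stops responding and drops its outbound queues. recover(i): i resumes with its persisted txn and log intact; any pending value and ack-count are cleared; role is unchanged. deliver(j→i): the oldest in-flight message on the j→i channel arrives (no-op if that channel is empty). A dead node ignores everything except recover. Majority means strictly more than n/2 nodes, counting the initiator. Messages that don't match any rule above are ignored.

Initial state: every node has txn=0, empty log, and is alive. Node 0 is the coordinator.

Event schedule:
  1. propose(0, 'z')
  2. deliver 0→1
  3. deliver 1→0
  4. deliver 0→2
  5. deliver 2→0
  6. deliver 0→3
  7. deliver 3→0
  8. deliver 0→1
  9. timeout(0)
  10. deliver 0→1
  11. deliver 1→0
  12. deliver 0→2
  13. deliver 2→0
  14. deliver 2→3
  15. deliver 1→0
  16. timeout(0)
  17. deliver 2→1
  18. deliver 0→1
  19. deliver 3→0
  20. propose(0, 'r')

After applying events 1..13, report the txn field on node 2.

1

step 1 propose(0,'z'): 0={coor,t=1,log=-}
step 2 deliver 0→1: 1={part,t=1,log=-}
step 3 deliver 1→0: —
step 4 deliver 0→2: 2={part,t=1,log=-}
step 5 deliver 2→0: —
step 6 deliver 0→3: 3={part,t=1,log=-}
step 7 deliver 3→0: 0={coor,t=1,log=z}
step 8 deliver 0→1: 1={part,t=1,log=z}
step 9 timeout(0): 0={coor,t=2,log=z}
step 10 deliver 0→1: 1={part,t=2,log=z}
step 11 deliver 1→0: —
step 12 deliver 0→2: 2={part,t=1,log=z}
step 13 deliver 2→0: —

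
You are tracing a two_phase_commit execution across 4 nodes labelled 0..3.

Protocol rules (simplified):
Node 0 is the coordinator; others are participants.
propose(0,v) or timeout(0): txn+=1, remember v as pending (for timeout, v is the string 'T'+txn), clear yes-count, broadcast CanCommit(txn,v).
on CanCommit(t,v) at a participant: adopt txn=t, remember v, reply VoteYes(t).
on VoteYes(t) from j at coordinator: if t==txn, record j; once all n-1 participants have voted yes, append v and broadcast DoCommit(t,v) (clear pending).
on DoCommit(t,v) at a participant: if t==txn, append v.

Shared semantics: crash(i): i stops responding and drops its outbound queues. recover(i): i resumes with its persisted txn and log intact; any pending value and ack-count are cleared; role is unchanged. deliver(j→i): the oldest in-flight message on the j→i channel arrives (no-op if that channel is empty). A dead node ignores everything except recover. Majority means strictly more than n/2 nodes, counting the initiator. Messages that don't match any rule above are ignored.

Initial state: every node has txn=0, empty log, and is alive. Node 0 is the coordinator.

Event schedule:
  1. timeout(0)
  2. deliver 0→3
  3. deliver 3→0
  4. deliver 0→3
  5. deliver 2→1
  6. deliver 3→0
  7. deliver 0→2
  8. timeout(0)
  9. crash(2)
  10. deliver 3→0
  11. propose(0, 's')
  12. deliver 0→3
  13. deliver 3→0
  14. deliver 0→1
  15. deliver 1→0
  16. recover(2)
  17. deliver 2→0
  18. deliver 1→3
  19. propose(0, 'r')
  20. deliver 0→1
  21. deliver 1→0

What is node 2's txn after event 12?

1. timeout(0):  <0:coor t1 ->
2. deliver 0→3:  <3:part t1 ->
3. deliver 3→0:  nop
4. deliver 0→3:  nop
5. deliver 2→1:  nop
6. deliver 3→0:  nop
7. deliver 0→2:  <2:part t1 ->
8. timeout(0):  <0:coor t2 ->
9. crash(2):  <2:✗part t1 ->
10. deliver 3→0:  nop
11. propose(0,'s'):  <0:coor t3 ->
12. deliver 0→3:  <3:part t2 ->

1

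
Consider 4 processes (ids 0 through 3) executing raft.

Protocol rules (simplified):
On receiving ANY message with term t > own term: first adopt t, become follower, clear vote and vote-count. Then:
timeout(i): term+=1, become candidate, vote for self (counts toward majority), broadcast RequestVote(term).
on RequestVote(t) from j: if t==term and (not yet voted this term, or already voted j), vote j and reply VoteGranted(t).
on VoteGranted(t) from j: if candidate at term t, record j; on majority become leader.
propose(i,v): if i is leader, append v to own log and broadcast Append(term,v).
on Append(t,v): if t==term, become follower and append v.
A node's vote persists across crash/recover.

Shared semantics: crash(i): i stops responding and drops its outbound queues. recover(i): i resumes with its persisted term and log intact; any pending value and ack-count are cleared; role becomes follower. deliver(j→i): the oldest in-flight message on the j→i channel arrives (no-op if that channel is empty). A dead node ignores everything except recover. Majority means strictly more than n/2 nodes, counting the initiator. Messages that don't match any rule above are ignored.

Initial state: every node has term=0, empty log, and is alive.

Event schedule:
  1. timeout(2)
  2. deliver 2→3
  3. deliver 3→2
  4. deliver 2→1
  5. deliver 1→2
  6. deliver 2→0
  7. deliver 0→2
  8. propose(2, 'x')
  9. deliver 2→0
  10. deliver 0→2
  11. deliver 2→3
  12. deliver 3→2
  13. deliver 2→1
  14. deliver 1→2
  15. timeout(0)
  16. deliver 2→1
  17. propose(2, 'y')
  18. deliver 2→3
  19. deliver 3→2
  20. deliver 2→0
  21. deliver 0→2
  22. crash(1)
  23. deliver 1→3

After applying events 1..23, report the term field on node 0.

2

after 1 — timeout(2): n2:cand/t1/[-]
after 2 — deliver 2→3: n3:foll/t1/[-]
after 3 — deliver 3→2: ·
after 4 — deliver 2→1: n1:foll/t1/[-]
after 5 — deliver 1→2: n2:lead/t1/[-]
after 6 — deliver 2→0: n0:foll/t1/[-]
after 7 — deliver 0→2: ·
after 8 — propose(2,'x'): n2:lead/t1/[x]
after 9 — deliver 2→0: n0:foll/t1/[x]
after 10 — deliver 0→2: ·
after 11 — deliver 2→3: n3:foll/t1/[x]
after 12 — deliver 3→2: ·
after 13 — deliver 2→1: n1:foll/t1/[x]
after 14 — deliver 1→2: ·
after 15 — timeout(0): n0:cand/t2/[x]
after 16 — deliver 2→1: ·
after 17 — propose(2,'y'): n2:lead/t1/[x,y]
after 18 — deliver 2→3: n3:foll/t1/[x,y]
after 19 — deliver 3→2: ·
after 20 — deliver 2→0: ·
after 21 — deliver 0→2: n2:foll/t2/[x,y]
after 22 — crash(1): n1:✗foll/t1/[x]
after 23 — deliver 1→3: ·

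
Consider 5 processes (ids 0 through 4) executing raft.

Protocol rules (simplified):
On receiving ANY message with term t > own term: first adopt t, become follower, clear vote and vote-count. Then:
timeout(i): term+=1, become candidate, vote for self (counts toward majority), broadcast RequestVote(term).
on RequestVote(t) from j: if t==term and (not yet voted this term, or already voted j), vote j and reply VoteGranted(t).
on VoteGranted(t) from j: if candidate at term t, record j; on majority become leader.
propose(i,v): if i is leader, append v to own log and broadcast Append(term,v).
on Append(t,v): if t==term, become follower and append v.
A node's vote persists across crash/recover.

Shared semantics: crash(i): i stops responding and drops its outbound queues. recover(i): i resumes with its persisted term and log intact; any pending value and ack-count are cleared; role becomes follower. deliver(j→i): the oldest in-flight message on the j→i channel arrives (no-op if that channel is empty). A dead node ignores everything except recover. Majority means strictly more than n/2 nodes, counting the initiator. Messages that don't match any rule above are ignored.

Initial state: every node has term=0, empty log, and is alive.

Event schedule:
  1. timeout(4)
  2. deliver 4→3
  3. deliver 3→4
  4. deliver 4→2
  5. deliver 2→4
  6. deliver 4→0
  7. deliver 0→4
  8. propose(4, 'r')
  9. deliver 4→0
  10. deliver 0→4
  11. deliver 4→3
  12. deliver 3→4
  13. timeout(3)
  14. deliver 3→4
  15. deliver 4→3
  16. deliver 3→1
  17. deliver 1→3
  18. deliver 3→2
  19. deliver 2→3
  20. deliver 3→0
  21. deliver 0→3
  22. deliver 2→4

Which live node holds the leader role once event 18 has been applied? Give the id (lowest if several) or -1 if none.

3

step 1 timeout(4): 4={cand,t=1,log=-}
step 2 deliver 4→3: 3={foll,t=1,log=-}
step 3 deliver 3→4: —
step 4 deliver 4→2: 2={foll,t=1,log=-}
step 5 deliver 2→4: 4={lead,t=1,log=-}
step 6 deliver 4→0: 0={foll,t=1,log=-}
step 7 deliver 0→4: —
step 8 propose(4,'r'): 4={lead,t=1,log=r}
step 9 deliver 4→0: 0={foll,t=1,log=r}
step 10 deliver 0→4: —
step 11 deliver 4→3: 3={foll,t=1,log=r}
step 12 deliver 3→4: —
step 13 timeout(3): 3={cand,t=2,log=r}
step 14 deliver 3→4: 4={foll,t=2,log=r}
step 15 deliver 4→3: —
step 16 deliver 3→1: 1={foll,t=2,log=-}
step 17 deliver 1→3: 3={lead,t=2,log=r}
step 18 deliver 3→2: 2={foll,t=2,log=-}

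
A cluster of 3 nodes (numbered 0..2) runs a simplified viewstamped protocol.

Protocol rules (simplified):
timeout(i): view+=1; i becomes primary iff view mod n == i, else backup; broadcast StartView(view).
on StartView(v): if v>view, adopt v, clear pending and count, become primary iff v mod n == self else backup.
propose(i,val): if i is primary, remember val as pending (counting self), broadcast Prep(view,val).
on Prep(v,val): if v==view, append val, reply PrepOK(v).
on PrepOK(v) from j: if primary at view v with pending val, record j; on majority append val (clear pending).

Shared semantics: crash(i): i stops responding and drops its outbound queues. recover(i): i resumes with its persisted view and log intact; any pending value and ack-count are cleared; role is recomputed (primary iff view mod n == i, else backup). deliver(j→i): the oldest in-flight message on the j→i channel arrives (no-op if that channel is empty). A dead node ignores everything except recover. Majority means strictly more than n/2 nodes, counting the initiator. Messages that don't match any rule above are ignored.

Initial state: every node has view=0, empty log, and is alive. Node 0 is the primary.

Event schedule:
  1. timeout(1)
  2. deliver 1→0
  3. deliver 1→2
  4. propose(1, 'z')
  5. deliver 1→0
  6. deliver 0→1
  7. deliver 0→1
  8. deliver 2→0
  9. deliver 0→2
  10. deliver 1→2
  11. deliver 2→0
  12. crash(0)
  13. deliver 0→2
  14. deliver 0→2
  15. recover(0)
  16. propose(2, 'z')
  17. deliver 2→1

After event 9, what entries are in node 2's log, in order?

empty

1. timeout(1):  <1:prim v1 ->
2. deliver 1→0:  <0:back v1 ->
3. deliver 1→2:  <2:back v1 ->
4. propose(1,'z'):  nop
5. deliver 1→0:  <0:back v1 z>
6. deliver 0→1:  <1:prim v1 z>
7. deliver 0→1:  nop
8. deliver 2→0:  nop
9. deliver 0→2:  nop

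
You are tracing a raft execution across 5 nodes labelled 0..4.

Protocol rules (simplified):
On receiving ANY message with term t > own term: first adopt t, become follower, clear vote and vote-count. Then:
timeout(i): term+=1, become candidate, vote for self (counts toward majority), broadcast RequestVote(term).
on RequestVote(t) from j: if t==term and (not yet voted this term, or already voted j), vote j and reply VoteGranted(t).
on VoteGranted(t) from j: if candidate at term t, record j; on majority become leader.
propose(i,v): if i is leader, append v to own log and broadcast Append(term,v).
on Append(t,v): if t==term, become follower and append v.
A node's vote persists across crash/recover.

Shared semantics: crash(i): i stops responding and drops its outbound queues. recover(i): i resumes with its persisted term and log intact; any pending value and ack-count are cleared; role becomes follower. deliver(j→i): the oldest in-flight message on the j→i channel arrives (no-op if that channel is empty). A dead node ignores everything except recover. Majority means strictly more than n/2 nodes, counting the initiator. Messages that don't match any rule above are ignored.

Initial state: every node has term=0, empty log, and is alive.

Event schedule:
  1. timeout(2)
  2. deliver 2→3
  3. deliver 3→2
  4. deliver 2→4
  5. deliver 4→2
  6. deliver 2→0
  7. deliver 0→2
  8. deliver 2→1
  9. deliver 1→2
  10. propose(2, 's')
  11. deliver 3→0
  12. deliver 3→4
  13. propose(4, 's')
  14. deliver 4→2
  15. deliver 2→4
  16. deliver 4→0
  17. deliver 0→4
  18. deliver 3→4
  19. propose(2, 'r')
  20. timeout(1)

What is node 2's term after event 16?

after 1 — timeout(2): n2:cand/t1/[-]
after 2 — deliver 2→3: n3:foll/t1/[-]
after 3 — deliver 3→2: ·
after 4 — deliver 2→4: n4:foll/t1/[-]
after 5 — deliver 4→2: n2:lead/t1/[-]
after 6 — deliver 2→0: n0:foll/t1/[-]
after 7 — deliver 0→2: ·
after 8 — deliver 2→1: n1:foll/t1/[-]
after 9 — deliver 1→2: ·
after 10 — propose(2,'s'): n2:lead/t1/[s]
after 11 — deliver 3→0: ·
after 12 — deliver 3→4: ·
after 13 — propose(4,'s'): ·
after 14 — deliver 4→2: ·
after 15 — deliver 2→4: n4:foll/t1/[s]
after 16 — deliver 4→0: ·

1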